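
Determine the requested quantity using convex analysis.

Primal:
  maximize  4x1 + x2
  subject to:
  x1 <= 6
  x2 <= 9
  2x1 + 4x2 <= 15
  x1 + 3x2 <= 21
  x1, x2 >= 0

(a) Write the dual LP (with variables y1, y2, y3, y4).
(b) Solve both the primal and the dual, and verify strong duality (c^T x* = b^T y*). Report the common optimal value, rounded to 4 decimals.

The standard primal-dual pair for 'max c^T x s.t. A x <= b, x >= 0' is:
  Dual:  min b^T y  s.t.  A^T y >= c,  y >= 0.

So the dual LP is:
  minimize  6y1 + 9y2 + 15y3 + 21y4
  subject to:
    y1 + 2y3 + y4 >= 4
    y2 + 4y3 + 3y4 >= 1
    y1, y2, y3, y4 >= 0

Solving the primal: x* = (6, 0.75).
  primal value c^T x* = 24.75.
Solving the dual: y* = (3.5, 0, 0.25, 0).
  dual value b^T y* = 24.75.
Strong duality: c^T x* = b^T y*. Confirmed.

24.75


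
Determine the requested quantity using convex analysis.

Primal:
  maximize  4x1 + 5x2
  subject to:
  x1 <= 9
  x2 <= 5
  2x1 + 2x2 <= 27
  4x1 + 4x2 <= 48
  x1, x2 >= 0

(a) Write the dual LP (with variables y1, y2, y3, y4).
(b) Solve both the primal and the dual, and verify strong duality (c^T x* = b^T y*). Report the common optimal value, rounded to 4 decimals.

The standard primal-dual pair for 'max c^T x s.t. A x <= b, x >= 0' is:
  Dual:  min b^T y  s.t.  A^T y >= c,  y >= 0.

So the dual LP is:
  minimize  9y1 + 5y2 + 27y3 + 48y4
  subject to:
    y1 + 2y3 + 4y4 >= 4
    y2 + 2y3 + 4y4 >= 5
    y1, y2, y3, y4 >= 0

Solving the primal: x* = (7, 5).
  primal value c^T x* = 53.
Solving the dual: y* = (0, 1, 0, 1).
  dual value b^T y* = 53.
Strong duality: c^T x* = b^T y*. Confirmed.

53


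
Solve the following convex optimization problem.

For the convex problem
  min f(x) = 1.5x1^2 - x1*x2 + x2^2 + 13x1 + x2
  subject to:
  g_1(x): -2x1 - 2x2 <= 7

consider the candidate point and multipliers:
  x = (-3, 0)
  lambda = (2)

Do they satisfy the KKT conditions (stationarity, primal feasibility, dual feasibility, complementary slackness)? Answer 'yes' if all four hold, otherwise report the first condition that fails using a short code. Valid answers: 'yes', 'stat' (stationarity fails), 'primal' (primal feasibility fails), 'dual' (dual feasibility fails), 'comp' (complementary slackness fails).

Gradient of f: grad f(x) = Q x + c = (4, 4)
Constraint values g_i(x) = a_i^T x - b_i:
  g_1((-3, 0)) = -1
Stationarity residual: grad f(x) + sum_i lambda_i a_i = (0, 0)
  -> stationarity OK
Primal feasibility (all g_i <= 0): OK
Dual feasibility (all lambda_i >= 0): OK
Complementary slackness (lambda_i * g_i(x) = 0 for all i): FAILS

Verdict: the first failing condition is complementary_slackness -> comp.

comp


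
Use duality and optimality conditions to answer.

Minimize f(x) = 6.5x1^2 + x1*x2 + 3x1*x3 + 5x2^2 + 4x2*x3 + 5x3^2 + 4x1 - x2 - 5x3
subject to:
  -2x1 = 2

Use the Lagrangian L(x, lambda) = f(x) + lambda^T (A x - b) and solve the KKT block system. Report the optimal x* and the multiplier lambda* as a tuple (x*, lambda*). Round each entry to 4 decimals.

Form the Lagrangian:
  L(x, lambda) = (1/2) x^T Q x + c^T x + lambda^T (A x - b)
Stationarity (grad_x L = 0): Q x + c + A^T lambda = 0.
Primal feasibility: A x = b.

This gives the KKT block system:
  [ Q   A^T ] [ x     ]   [-c ]
  [ A    0  ] [ lambda ] = [ b ]

Solving the linear system:
  x*      = (-1, -0.1429, 0.8571)
  lambda* = (-3.2857)
  f(x*)   = -0.7857

x* = (-1, -0.1429, 0.8571), lambda* = (-3.2857)


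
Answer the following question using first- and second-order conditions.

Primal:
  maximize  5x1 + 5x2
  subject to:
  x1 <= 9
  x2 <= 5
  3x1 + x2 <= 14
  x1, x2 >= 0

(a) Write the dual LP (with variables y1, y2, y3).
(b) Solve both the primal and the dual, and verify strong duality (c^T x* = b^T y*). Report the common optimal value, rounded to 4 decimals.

The standard primal-dual pair for 'max c^T x s.t. A x <= b, x >= 0' is:
  Dual:  min b^T y  s.t.  A^T y >= c,  y >= 0.

So the dual LP is:
  minimize  9y1 + 5y2 + 14y3
  subject to:
    y1 + 3y3 >= 5
    y2 + y3 >= 5
    y1, y2, y3 >= 0

Solving the primal: x* = (3, 5).
  primal value c^T x* = 40.
Solving the dual: y* = (0, 3.3333, 1.6667).
  dual value b^T y* = 40.
Strong duality: c^T x* = b^T y*. Confirmed.

40


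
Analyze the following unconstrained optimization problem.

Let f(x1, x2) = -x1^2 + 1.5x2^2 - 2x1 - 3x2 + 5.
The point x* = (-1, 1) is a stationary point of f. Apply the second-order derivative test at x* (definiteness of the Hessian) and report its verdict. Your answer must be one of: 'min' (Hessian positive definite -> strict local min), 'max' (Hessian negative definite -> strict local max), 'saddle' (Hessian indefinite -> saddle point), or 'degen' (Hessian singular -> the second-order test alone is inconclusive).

Compute the Hessian H = grad^2 f:
  H = [[-2, 0], [0, 3]]
Verify stationarity: grad f(x*) = H x* + g = (0, 0).
Eigenvalues of H: -2, 3.
Eigenvalues have mixed signs, so H is indefinite -> x* is a saddle point.

saddle


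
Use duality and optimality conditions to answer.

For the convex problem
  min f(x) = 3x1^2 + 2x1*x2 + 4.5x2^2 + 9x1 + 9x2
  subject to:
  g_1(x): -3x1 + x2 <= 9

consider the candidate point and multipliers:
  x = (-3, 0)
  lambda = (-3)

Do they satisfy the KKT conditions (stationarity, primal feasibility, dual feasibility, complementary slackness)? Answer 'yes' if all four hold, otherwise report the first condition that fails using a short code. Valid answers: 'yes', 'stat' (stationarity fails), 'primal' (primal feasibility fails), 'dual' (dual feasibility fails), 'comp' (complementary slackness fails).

Gradient of f: grad f(x) = Q x + c = (-9, 3)
Constraint values g_i(x) = a_i^T x - b_i:
  g_1((-3, 0)) = 0
Stationarity residual: grad f(x) + sum_i lambda_i a_i = (0, 0)
  -> stationarity OK
Primal feasibility (all g_i <= 0): OK
Dual feasibility (all lambda_i >= 0): FAILS
Complementary slackness (lambda_i * g_i(x) = 0 for all i): OK

Verdict: the first failing condition is dual_feasibility -> dual.

dual


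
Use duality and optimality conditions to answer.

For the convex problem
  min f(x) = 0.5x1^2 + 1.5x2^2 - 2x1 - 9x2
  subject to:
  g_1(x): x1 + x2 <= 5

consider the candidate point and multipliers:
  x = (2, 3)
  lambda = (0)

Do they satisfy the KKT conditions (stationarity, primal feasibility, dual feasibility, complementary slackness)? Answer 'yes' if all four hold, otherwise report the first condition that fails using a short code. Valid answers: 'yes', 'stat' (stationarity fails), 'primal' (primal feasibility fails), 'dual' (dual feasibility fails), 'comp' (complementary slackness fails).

Gradient of f: grad f(x) = Q x + c = (0, 0)
Constraint values g_i(x) = a_i^T x - b_i:
  g_1((2, 3)) = 0
Stationarity residual: grad f(x) + sum_i lambda_i a_i = (0, 0)
  -> stationarity OK
Primal feasibility (all g_i <= 0): OK
Dual feasibility (all lambda_i >= 0): OK
Complementary slackness (lambda_i * g_i(x) = 0 for all i): OK

Verdict: yes, KKT holds.

yes


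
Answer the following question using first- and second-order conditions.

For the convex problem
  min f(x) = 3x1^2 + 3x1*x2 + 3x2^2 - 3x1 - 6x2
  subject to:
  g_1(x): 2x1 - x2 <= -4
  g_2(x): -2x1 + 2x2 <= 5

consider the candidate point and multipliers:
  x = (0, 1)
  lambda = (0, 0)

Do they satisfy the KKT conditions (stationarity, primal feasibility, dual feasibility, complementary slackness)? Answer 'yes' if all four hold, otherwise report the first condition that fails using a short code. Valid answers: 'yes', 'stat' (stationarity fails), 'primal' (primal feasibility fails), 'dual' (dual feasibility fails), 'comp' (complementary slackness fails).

Gradient of f: grad f(x) = Q x + c = (0, 0)
Constraint values g_i(x) = a_i^T x - b_i:
  g_1((0, 1)) = 3
  g_2((0, 1)) = -3
Stationarity residual: grad f(x) + sum_i lambda_i a_i = (0, 0)
  -> stationarity OK
Primal feasibility (all g_i <= 0): FAILS
Dual feasibility (all lambda_i >= 0): OK
Complementary slackness (lambda_i * g_i(x) = 0 for all i): OK

Verdict: the first failing condition is primal_feasibility -> primal.

primal


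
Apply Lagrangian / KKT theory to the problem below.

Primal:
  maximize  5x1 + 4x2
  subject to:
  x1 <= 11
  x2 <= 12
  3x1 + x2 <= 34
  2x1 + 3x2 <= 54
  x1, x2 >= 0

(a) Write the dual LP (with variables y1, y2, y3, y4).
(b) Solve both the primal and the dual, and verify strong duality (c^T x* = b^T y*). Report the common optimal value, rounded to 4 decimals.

The standard primal-dual pair for 'max c^T x s.t. A x <= b, x >= 0' is:
  Dual:  min b^T y  s.t.  A^T y >= c,  y >= 0.

So the dual LP is:
  minimize  11y1 + 12y2 + 34y3 + 54y4
  subject to:
    y1 + 3y3 + 2y4 >= 5
    y2 + y3 + 3y4 >= 4
    y1, y2, y3, y4 >= 0

Solving the primal: x* = (7.3333, 12).
  primal value c^T x* = 84.6667.
Solving the dual: y* = (0, 2.3333, 1.6667, 0).
  dual value b^T y* = 84.6667.
Strong duality: c^T x* = b^T y*. Confirmed.

84.6667


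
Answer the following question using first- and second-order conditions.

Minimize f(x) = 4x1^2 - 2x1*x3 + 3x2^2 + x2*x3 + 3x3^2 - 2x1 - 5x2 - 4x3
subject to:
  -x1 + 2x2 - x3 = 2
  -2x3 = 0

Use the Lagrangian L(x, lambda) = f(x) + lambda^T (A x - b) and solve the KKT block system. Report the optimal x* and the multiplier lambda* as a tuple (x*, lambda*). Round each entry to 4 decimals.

Form the Lagrangian:
  L(x, lambda) = (1/2) x^T Q x + c^T x + lambda^T (A x - b)
Stationarity (grad_x L = 0): Q x + c + A^T lambda = 0.
Primal feasibility: A x = b.

This gives the KKT block system:
  [ Q   A^T ] [ x     ]   [-c ]
  [ A    0  ] [ lambda ] = [ b ]

Solving the linear system:
  x*      = (0.1579, 1.0789, 0)
  lambda* = (-0.7368, -1.25)
  f(x*)   = -2.1184

x* = (0.1579, 1.0789, 0), lambda* = (-0.7368, -1.25)


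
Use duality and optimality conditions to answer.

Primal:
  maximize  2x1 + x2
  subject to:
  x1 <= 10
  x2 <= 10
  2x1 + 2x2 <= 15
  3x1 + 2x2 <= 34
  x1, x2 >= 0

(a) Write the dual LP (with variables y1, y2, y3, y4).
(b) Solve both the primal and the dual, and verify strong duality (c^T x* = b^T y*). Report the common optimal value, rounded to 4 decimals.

The standard primal-dual pair for 'max c^T x s.t. A x <= b, x >= 0' is:
  Dual:  min b^T y  s.t.  A^T y >= c,  y >= 0.

So the dual LP is:
  minimize  10y1 + 10y2 + 15y3 + 34y4
  subject to:
    y1 + 2y3 + 3y4 >= 2
    y2 + 2y3 + 2y4 >= 1
    y1, y2, y3, y4 >= 0

Solving the primal: x* = (7.5, 0).
  primal value c^T x* = 15.
Solving the dual: y* = (0, 0, 1, 0).
  dual value b^T y* = 15.
Strong duality: c^T x* = b^T y*. Confirmed.

15


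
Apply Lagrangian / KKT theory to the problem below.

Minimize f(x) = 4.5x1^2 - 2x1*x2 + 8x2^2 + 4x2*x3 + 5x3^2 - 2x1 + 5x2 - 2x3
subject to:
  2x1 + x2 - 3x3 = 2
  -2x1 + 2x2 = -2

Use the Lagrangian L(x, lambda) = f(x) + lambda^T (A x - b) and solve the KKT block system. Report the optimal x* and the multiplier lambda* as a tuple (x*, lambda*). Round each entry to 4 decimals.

Form the Lagrangian:
  L(x, lambda) = (1/2) x^T Q x + c^T x + lambda^T (A x - b)
Stationarity (grad_x L = 0): Q x + c + A^T lambda = 0.
Primal feasibility: A x = b.

This gives the KKT block system:
  [ Q   A^T ] [ x     ]   [-c ]
  [ A    0  ] [ lambda ] = [ b ]

Solving the linear system:
  x*      = (0.7949, -0.2051, -0.2051)
  lambda* = (-1.6239, 1.1581)
  f(x*)   = 1.6795

x* = (0.7949, -0.2051, -0.2051), lambda* = (-1.6239, 1.1581)


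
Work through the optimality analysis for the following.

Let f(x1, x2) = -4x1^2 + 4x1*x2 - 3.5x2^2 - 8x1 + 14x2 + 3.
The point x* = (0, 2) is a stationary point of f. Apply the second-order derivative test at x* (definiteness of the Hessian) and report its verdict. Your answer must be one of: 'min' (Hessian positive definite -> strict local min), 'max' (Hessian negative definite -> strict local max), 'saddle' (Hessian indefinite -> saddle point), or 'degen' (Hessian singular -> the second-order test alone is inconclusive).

Compute the Hessian H = grad^2 f:
  H = [[-8, 4], [4, -7]]
Verify stationarity: grad f(x*) = H x* + g = (0, 0).
Eigenvalues of H: -11.5311, -3.4689.
Both eigenvalues < 0, so H is negative definite -> x* is a strict local max.

max


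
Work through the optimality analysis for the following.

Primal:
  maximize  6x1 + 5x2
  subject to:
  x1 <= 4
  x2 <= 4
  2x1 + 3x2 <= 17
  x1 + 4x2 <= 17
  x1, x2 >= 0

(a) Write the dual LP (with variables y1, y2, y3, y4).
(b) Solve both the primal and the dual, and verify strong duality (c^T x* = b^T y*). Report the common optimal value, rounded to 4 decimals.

The standard primal-dual pair for 'max c^T x s.t. A x <= b, x >= 0' is:
  Dual:  min b^T y  s.t.  A^T y >= c,  y >= 0.

So the dual LP is:
  minimize  4y1 + 4y2 + 17y3 + 17y4
  subject to:
    y1 + 2y3 + y4 >= 6
    y2 + 3y3 + 4y4 >= 5
    y1, y2, y3, y4 >= 0

Solving the primal: x* = (4, 3).
  primal value c^T x* = 39.
Solving the dual: y* = (2.6667, 0, 1.6667, 0).
  dual value b^T y* = 39.
Strong duality: c^T x* = b^T y*. Confirmed.

39


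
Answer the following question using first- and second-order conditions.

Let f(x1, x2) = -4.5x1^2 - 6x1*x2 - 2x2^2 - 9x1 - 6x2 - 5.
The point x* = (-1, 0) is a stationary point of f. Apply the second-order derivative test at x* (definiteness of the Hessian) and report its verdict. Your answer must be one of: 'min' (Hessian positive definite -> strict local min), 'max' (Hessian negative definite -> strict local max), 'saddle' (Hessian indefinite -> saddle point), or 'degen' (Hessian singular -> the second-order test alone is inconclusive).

Compute the Hessian H = grad^2 f:
  H = [[-9, -6], [-6, -4]]
Verify stationarity: grad f(x*) = H x* + g = (0, 0).
Eigenvalues of H: -13, 0.
H has a zero eigenvalue (singular; negative semidefinite but not definite), so H is neither positive definite, negative definite, nor indefinite. The second-order test alone is inconclusive -> degen.
(Indeed, f is constant along the null direction of H through x*, so x* is not a strict local extremum.)

degen


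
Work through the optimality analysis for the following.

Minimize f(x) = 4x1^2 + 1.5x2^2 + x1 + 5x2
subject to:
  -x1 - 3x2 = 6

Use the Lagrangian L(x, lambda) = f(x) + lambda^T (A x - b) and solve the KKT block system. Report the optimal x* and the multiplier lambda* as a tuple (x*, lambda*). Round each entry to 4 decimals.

Form the Lagrangian:
  L(x, lambda) = (1/2) x^T Q x + c^T x + lambda^T (A x - b)
Stationarity (grad_x L = 0): Q x + c + A^T lambda = 0.
Primal feasibility: A x = b.

This gives the KKT block system:
  [ Q   A^T ] [ x     ]   [-c ]
  [ A    0  ] [ lambda ] = [ b ]

Solving the linear system:
  x*      = (-0.16, -1.9467)
  lambda* = (-0.28)
  f(x*)   = -4.1067

x* = (-0.16, -1.9467), lambda* = (-0.28)


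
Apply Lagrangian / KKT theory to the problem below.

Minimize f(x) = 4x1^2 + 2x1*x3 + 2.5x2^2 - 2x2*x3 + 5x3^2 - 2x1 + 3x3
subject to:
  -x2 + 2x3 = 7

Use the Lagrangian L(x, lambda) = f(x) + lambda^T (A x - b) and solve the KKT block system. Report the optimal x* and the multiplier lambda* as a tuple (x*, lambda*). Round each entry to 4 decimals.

Form the Lagrangian:
  L(x, lambda) = (1/2) x^T Q x + c^T x + lambda^T (A x - b)
Stationarity (grad_x L = 0): Q x + c + A^T lambda = 0.
Primal feasibility: A x = b.

This gives the KKT block system:
  [ Q   A^T ] [ x     ]   [-c ]
  [ A    0  ] [ lambda ] = [ b ]

Solving the linear system:
  x*      = (-0.3605, -2.1163, 2.4419)
  lambda* = (-15.4651)
  f(x*)   = 58.1512

x* = (-0.3605, -2.1163, 2.4419), lambda* = (-15.4651)


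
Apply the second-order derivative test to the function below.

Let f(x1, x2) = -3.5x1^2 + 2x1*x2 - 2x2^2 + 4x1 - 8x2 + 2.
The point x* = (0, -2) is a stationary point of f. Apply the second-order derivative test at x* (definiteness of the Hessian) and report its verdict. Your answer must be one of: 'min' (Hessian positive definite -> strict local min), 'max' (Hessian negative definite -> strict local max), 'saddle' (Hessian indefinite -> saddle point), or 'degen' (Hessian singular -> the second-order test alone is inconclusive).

Compute the Hessian H = grad^2 f:
  H = [[-7, 2], [2, -4]]
Verify stationarity: grad f(x*) = H x* + g = (0, 0).
Eigenvalues of H: -8, -3.
Both eigenvalues < 0, so H is negative definite -> x* is a strict local max.

max


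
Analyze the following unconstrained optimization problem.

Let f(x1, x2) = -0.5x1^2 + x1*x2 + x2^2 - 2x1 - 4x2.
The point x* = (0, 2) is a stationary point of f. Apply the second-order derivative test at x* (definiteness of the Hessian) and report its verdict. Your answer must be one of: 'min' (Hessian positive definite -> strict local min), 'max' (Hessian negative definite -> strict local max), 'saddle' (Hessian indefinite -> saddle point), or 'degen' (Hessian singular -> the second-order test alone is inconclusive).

Compute the Hessian H = grad^2 f:
  H = [[-1, 1], [1, 2]]
Verify stationarity: grad f(x*) = H x* + g = (0, 0).
Eigenvalues of H: -1.3028, 2.3028.
Eigenvalues have mixed signs, so H is indefinite -> x* is a saddle point.

saddle


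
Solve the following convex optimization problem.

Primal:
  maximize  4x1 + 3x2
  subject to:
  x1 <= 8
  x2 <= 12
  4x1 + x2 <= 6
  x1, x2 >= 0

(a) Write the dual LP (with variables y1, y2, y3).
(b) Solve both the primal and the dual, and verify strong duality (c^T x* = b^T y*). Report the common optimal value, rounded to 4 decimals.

The standard primal-dual pair for 'max c^T x s.t. A x <= b, x >= 0' is:
  Dual:  min b^T y  s.t.  A^T y >= c,  y >= 0.

So the dual LP is:
  minimize  8y1 + 12y2 + 6y3
  subject to:
    y1 + 4y3 >= 4
    y2 + y3 >= 3
    y1, y2, y3 >= 0

Solving the primal: x* = (0, 6).
  primal value c^T x* = 18.
Solving the dual: y* = (0, 0, 3).
  dual value b^T y* = 18.
Strong duality: c^T x* = b^T y*. Confirmed.

18


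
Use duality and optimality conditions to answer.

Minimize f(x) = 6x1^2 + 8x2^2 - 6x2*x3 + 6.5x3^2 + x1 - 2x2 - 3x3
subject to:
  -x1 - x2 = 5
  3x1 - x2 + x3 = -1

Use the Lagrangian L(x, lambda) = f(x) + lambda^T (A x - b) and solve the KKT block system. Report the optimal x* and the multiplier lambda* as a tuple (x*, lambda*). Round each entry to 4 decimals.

Form the Lagrangian:
  L(x, lambda) = (1/2) x^T Q x + c^T x + lambda^T (A x - b)
Stationarity (grad_x L = 0): Q x + c + A^T lambda = 0.
Primal feasibility: A x = b.

This gives the KKT block system:
  [ Q   A^T ] [ x     ]   [-c ]
  [ A    0  ] [ lambda ] = [ b ]

Solving the linear system:
  x*      = (-1.3351, -3.6649, -0.6596)
  lambda* = (-46.266, -10.4149)
  f(x*)   = 114.4441

x* = (-1.3351, -3.6649, -0.6596), lambda* = (-46.266, -10.4149)


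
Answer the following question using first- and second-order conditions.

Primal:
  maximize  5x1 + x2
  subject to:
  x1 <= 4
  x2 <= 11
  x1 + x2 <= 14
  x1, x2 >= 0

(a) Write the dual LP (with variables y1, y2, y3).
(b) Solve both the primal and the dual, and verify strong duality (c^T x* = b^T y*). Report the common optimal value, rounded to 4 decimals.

The standard primal-dual pair for 'max c^T x s.t. A x <= b, x >= 0' is:
  Dual:  min b^T y  s.t.  A^T y >= c,  y >= 0.

So the dual LP is:
  minimize  4y1 + 11y2 + 14y3
  subject to:
    y1 + y3 >= 5
    y2 + y3 >= 1
    y1, y2, y3 >= 0

Solving the primal: x* = (4, 10).
  primal value c^T x* = 30.
Solving the dual: y* = (4, 0, 1).
  dual value b^T y* = 30.
Strong duality: c^T x* = b^T y*. Confirmed.

30


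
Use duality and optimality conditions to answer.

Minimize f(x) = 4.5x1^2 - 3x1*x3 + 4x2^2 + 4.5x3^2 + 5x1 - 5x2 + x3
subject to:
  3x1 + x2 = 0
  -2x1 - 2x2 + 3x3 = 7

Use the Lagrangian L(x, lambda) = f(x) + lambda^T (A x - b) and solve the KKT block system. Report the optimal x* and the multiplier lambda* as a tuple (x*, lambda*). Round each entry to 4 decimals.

Form the Lagrangian:
  L(x, lambda) = (1/2) x^T Q x + c^T x + lambda^T (A x - b)
Stationarity (grad_x L = 0): Q x + c + A^T lambda = 0.
Primal feasibility: A x = b.

This gives the KKT block system:
  [ Q   A^T ] [ x     ]   [-c ]
  [ A    0  ] [ lambda ] = [ b ]

Solving the linear system:
  x*      = (0.1556, -0.4667, 2.1259)
  lambda* = (-4.3778, -6.5556)
  f(x*)   = 25.563

x* = (0.1556, -0.4667, 2.1259), lambda* = (-4.3778, -6.5556)


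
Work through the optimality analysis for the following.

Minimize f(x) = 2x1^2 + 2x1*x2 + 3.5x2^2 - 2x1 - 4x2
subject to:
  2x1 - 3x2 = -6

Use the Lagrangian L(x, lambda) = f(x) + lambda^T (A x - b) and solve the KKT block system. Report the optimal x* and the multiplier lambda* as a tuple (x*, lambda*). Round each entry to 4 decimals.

Form the Lagrangian:
  L(x, lambda) = (1/2) x^T Q x + c^T x + lambda^T (A x - b)
Stationarity (grad_x L = 0): Q x + c + A^T lambda = 0.
Primal feasibility: A x = b.

This gives the KKT block system:
  [ Q   A^T ] [ x     ]   [-c ]
  [ A    0  ] [ lambda ] = [ b ]

Solving the linear system:
  x*      = (-0.8864, 1.4091)
  lambda* = (1.3636)
  f(x*)   = 2.1591

x* = (-0.8864, 1.4091), lambda* = (1.3636)


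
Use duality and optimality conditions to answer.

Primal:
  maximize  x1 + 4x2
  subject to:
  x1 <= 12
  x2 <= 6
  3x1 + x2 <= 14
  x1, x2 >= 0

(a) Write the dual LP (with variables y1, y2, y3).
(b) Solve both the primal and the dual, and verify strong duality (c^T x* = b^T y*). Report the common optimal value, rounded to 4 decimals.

The standard primal-dual pair for 'max c^T x s.t. A x <= b, x >= 0' is:
  Dual:  min b^T y  s.t.  A^T y >= c,  y >= 0.

So the dual LP is:
  minimize  12y1 + 6y2 + 14y3
  subject to:
    y1 + 3y3 >= 1
    y2 + y3 >= 4
    y1, y2, y3 >= 0

Solving the primal: x* = (2.6667, 6).
  primal value c^T x* = 26.6667.
Solving the dual: y* = (0, 3.6667, 0.3333).
  dual value b^T y* = 26.6667.
Strong duality: c^T x* = b^T y*. Confirmed.

26.6667


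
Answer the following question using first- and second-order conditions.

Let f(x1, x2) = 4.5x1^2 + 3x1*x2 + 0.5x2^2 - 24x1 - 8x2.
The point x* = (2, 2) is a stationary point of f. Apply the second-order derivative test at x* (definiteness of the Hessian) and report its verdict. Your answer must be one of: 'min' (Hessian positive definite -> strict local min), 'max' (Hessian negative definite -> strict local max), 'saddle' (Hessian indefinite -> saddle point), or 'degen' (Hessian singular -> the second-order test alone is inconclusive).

Compute the Hessian H = grad^2 f:
  H = [[9, 3], [3, 1]]
Verify stationarity: grad f(x*) = H x* + g = (0, 0).
Eigenvalues of H: 0, 10.
H has a zero eigenvalue (singular; positive semidefinite but not definite), so H is neither positive definite, negative definite, nor indefinite. The second-order test alone is inconclusive -> degen.
(Indeed, f is constant along the null direction of H through x*, so x* is not a strict local extremum.)

degen


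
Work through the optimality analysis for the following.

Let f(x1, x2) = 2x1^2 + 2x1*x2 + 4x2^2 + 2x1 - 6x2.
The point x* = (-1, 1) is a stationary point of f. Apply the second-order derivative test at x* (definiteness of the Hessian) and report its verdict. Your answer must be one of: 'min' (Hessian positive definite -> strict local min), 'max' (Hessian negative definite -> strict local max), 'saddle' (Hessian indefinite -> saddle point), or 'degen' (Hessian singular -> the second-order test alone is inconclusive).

Compute the Hessian H = grad^2 f:
  H = [[4, 2], [2, 8]]
Verify stationarity: grad f(x*) = H x* + g = (0, 0).
Eigenvalues of H: 3.1716, 8.8284.
Both eigenvalues > 0, so H is positive definite -> x* is a strict local min.

min


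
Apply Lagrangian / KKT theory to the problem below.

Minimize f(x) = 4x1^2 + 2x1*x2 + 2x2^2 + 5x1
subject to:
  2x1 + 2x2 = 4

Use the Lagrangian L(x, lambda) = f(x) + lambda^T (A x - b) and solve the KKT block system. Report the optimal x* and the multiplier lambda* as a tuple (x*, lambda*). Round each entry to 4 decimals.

Form the Lagrangian:
  L(x, lambda) = (1/2) x^T Q x + c^T x + lambda^T (A x - b)
Stationarity (grad_x L = 0): Q x + c + A^T lambda = 0.
Primal feasibility: A x = b.

This gives the KKT block system:
  [ Q   A^T ] [ x     ]   [-c ]
  [ A    0  ] [ lambda ] = [ b ]

Solving the linear system:
  x*      = (-0.125, 2.125)
  lambda* = (-4.125)
  f(x*)   = 7.9375

x* = (-0.125, 2.125), lambda* = (-4.125)


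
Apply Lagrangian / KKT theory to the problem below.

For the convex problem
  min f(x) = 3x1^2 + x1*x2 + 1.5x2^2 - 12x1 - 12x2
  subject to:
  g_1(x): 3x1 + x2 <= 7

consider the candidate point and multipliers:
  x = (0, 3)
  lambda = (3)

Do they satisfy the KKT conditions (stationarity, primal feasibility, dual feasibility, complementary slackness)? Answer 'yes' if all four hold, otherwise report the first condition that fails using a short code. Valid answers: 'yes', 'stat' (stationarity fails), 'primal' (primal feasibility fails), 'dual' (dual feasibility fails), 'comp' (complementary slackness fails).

Gradient of f: grad f(x) = Q x + c = (-9, -3)
Constraint values g_i(x) = a_i^T x - b_i:
  g_1((0, 3)) = -4
Stationarity residual: grad f(x) + sum_i lambda_i a_i = (0, 0)
  -> stationarity OK
Primal feasibility (all g_i <= 0): OK
Dual feasibility (all lambda_i >= 0): OK
Complementary slackness (lambda_i * g_i(x) = 0 for all i): FAILS

Verdict: the first failing condition is complementary_slackness -> comp.

comp


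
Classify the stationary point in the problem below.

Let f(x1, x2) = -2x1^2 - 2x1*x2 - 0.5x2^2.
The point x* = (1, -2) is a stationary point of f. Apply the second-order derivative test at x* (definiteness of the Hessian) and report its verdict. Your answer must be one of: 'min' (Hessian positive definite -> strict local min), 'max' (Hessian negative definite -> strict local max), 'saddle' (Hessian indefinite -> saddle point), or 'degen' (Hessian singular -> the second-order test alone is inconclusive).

Compute the Hessian H = grad^2 f:
  H = [[-4, -2], [-2, -1]]
Verify stationarity: grad f(x*) = H x* + g = (0, 0).
Eigenvalues of H: -5, 0.
H has a zero eigenvalue (singular; negative semidefinite but not definite), so H is neither positive definite, negative definite, nor indefinite. The second-order test alone is inconclusive -> degen.
(Indeed, f is constant along the null direction of H through x*, so x* is not a strict local extremum.)

degen


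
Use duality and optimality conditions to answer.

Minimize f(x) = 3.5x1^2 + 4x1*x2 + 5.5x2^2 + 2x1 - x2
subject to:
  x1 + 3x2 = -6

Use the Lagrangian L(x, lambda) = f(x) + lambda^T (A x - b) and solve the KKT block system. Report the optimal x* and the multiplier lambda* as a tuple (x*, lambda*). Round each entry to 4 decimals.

Form the Lagrangian:
  L(x, lambda) = (1/2) x^T Q x + c^T x + lambda^T (A x - b)
Stationarity (grad_x L = 0): Q x + c + A^T lambda = 0.
Primal feasibility: A x = b.

This gives the KKT block system:
  [ Q   A^T ] [ x     ]   [-c ]
  [ A    0  ] [ lambda ] = [ b ]

Solving the linear system:
  x*      = (-0.3, -1.9)
  lambda* = (7.7)
  f(x*)   = 23.75

x* = (-0.3, -1.9), lambda* = (7.7)


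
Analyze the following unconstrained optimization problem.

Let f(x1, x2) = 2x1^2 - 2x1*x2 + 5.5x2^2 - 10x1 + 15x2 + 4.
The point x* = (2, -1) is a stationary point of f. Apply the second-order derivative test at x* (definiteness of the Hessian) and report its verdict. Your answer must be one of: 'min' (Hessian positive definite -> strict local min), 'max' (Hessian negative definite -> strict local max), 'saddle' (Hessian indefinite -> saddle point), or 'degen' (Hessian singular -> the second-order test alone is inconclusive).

Compute the Hessian H = grad^2 f:
  H = [[4, -2], [-2, 11]]
Verify stationarity: grad f(x*) = H x* + g = (0, 0).
Eigenvalues of H: 3.4689, 11.5311.
Both eigenvalues > 0, so H is positive definite -> x* is a strict local min.

min


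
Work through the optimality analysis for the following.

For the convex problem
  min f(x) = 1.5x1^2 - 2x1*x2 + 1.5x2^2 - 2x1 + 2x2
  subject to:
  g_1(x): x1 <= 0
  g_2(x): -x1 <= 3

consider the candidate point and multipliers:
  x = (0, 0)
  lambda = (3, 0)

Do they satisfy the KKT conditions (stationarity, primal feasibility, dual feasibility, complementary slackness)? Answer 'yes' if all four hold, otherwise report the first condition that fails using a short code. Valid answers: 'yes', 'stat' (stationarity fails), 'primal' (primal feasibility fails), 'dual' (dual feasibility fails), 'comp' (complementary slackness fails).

Gradient of f: grad f(x) = Q x + c = (-2, 2)
Constraint values g_i(x) = a_i^T x - b_i:
  g_1((0, 0)) = 0
  g_2((0, 0)) = -3
Stationarity residual: grad f(x) + sum_i lambda_i a_i = (1, 2)
  -> stationarity FAILS
Primal feasibility (all g_i <= 0): OK
Dual feasibility (all lambda_i >= 0): OK
Complementary slackness (lambda_i * g_i(x) = 0 for all i): OK

Verdict: the first failing condition is stationarity -> stat.

stat


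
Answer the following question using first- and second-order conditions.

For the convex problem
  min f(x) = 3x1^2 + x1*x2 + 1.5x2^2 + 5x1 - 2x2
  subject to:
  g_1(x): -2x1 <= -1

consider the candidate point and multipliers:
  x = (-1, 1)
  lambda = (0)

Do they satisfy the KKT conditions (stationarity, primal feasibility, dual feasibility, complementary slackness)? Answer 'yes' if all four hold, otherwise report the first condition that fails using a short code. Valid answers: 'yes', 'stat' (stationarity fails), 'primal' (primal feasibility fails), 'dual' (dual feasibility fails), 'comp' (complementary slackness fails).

Gradient of f: grad f(x) = Q x + c = (0, 0)
Constraint values g_i(x) = a_i^T x - b_i:
  g_1((-1, 1)) = 3
Stationarity residual: grad f(x) + sum_i lambda_i a_i = (0, 0)
  -> stationarity OK
Primal feasibility (all g_i <= 0): FAILS
Dual feasibility (all lambda_i >= 0): OK
Complementary slackness (lambda_i * g_i(x) = 0 for all i): OK

Verdict: the first failing condition is primal_feasibility -> primal.

primal


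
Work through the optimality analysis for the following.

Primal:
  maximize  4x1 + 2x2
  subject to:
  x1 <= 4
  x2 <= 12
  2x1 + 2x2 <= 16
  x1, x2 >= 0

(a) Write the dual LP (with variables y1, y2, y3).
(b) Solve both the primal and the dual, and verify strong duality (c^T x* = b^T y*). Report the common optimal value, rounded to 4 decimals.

The standard primal-dual pair for 'max c^T x s.t. A x <= b, x >= 0' is:
  Dual:  min b^T y  s.t.  A^T y >= c,  y >= 0.

So the dual LP is:
  minimize  4y1 + 12y2 + 16y3
  subject to:
    y1 + 2y3 >= 4
    y2 + 2y3 >= 2
    y1, y2, y3 >= 0

Solving the primal: x* = (4, 4).
  primal value c^T x* = 24.
Solving the dual: y* = (2, 0, 1).
  dual value b^T y* = 24.
Strong duality: c^T x* = b^T y*. Confirmed.

24


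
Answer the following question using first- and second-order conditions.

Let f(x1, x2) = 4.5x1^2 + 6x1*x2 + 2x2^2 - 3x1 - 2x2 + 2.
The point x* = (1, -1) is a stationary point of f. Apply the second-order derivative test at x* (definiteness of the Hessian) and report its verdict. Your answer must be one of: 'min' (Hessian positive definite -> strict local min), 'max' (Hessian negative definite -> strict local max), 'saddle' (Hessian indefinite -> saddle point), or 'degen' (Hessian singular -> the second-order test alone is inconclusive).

Compute the Hessian H = grad^2 f:
  H = [[9, 6], [6, 4]]
Verify stationarity: grad f(x*) = H x* + g = (0, 0).
Eigenvalues of H: 0, 13.
H has a zero eigenvalue (singular; positive semidefinite but not definite), so H is neither positive definite, negative definite, nor indefinite. The second-order test alone is inconclusive -> degen.
(Indeed, f is constant along the null direction of H through x*, so x* is not a strict local extremum.)

degen


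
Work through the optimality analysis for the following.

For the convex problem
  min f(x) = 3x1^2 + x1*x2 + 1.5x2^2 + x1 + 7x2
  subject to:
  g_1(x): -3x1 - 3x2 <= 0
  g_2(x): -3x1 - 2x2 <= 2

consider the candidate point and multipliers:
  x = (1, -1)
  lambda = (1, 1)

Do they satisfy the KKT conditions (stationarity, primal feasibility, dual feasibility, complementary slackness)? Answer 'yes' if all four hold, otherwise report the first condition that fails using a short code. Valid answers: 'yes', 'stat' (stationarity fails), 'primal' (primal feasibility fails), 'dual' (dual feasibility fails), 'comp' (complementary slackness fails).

Gradient of f: grad f(x) = Q x + c = (6, 5)
Constraint values g_i(x) = a_i^T x - b_i:
  g_1((1, -1)) = 0
  g_2((1, -1)) = -3
Stationarity residual: grad f(x) + sum_i lambda_i a_i = (0, 0)
  -> stationarity OK
Primal feasibility (all g_i <= 0): OK
Dual feasibility (all lambda_i >= 0): OK
Complementary slackness (lambda_i * g_i(x) = 0 for all i): FAILS

Verdict: the first failing condition is complementary_slackness -> comp.

comp


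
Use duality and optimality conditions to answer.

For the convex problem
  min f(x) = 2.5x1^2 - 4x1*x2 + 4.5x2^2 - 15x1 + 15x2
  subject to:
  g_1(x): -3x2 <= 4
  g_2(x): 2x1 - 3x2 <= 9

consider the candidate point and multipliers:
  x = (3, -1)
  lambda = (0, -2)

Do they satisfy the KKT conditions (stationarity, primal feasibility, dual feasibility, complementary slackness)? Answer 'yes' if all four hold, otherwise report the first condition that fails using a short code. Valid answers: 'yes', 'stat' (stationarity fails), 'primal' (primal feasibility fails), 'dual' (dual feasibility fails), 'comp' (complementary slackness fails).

Gradient of f: grad f(x) = Q x + c = (4, -6)
Constraint values g_i(x) = a_i^T x - b_i:
  g_1((3, -1)) = -1
  g_2((3, -1)) = 0
Stationarity residual: grad f(x) + sum_i lambda_i a_i = (0, 0)
  -> stationarity OK
Primal feasibility (all g_i <= 0): OK
Dual feasibility (all lambda_i >= 0): FAILS
Complementary slackness (lambda_i * g_i(x) = 0 for all i): OK

Verdict: the first failing condition is dual_feasibility -> dual.

dual


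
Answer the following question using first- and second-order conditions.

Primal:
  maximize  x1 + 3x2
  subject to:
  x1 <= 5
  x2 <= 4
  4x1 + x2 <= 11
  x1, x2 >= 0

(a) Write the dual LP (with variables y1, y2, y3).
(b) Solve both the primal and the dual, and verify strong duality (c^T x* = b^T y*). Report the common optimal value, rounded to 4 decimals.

The standard primal-dual pair for 'max c^T x s.t. A x <= b, x >= 0' is:
  Dual:  min b^T y  s.t.  A^T y >= c,  y >= 0.

So the dual LP is:
  minimize  5y1 + 4y2 + 11y3
  subject to:
    y1 + 4y3 >= 1
    y2 + y3 >= 3
    y1, y2, y3 >= 0

Solving the primal: x* = (1.75, 4).
  primal value c^T x* = 13.75.
Solving the dual: y* = (0, 2.75, 0.25).
  dual value b^T y* = 13.75.
Strong duality: c^T x* = b^T y*. Confirmed.

13.75


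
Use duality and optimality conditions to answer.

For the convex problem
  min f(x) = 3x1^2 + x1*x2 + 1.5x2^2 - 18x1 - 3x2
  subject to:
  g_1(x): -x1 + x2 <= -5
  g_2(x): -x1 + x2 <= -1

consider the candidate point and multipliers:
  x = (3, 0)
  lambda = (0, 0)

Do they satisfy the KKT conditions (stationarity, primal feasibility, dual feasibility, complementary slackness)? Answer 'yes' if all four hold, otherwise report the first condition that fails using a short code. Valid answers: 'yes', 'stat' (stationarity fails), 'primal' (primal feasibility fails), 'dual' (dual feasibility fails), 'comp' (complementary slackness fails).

Gradient of f: grad f(x) = Q x + c = (0, 0)
Constraint values g_i(x) = a_i^T x - b_i:
  g_1((3, 0)) = 2
  g_2((3, 0)) = -2
Stationarity residual: grad f(x) + sum_i lambda_i a_i = (0, 0)
  -> stationarity OK
Primal feasibility (all g_i <= 0): FAILS
Dual feasibility (all lambda_i >= 0): OK
Complementary slackness (lambda_i * g_i(x) = 0 for all i): OK

Verdict: the first failing condition is primal_feasibility -> primal.

primal


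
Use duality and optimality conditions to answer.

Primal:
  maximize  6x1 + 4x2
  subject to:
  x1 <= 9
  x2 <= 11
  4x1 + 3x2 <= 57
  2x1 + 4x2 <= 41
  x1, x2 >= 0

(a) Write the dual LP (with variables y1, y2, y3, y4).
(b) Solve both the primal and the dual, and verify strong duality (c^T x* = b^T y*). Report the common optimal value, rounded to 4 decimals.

The standard primal-dual pair for 'max c^T x s.t. A x <= b, x >= 0' is:
  Dual:  min b^T y  s.t.  A^T y >= c,  y >= 0.

So the dual LP is:
  minimize  9y1 + 11y2 + 57y3 + 41y4
  subject to:
    y1 + 4y3 + 2y4 >= 6
    y2 + 3y3 + 4y4 >= 4
    y1, y2, y3, y4 >= 0

Solving the primal: x* = (9, 5.75).
  primal value c^T x* = 77.
Solving the dual: y* = (4, 0, 0, 1).
  dual value b^T y* = 77.
Strong duality: c^T x* = b^T y*. Confirmed.

77


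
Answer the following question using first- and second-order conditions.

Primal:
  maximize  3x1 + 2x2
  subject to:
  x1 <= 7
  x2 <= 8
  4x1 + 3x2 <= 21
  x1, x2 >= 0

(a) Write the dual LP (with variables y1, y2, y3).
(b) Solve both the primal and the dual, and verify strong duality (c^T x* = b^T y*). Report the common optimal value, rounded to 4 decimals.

The standard primal-dual pair for 'max c^T x s.t. A x <= b, x >= 0' is:
  Dual:  min b^T y  s.t.  A^T y >= c,  y >= 0.

So the dual LP is:
  minimize  7y1 + 8y2 + 21y3
  subject to:
    y1 + 4y3 >= 3
    y2 + 3y3 >= 2
    y1, y2, y3 >= 0

Solving the primal: x* = (5.25, 0).
  primal value c^T x* = 15.75.
Solving the dual: y* = (0, 0, 0.75).
  dual value b^T y* = 15.75.
Strong duality: c^T x* = b^T y*. Confirmed.

15.75


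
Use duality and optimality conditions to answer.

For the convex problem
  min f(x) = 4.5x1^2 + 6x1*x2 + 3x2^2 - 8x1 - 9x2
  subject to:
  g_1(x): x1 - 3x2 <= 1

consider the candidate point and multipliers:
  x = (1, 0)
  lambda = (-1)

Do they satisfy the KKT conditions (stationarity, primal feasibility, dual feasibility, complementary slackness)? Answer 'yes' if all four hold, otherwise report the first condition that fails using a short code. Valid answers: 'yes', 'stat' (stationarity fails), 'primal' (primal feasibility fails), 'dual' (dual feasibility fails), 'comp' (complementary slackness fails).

Gradient of f: grad f(x) = Q x + c = (1, -3)
Constraint values g_i(x) = a_i^T x - b_i:
  g_1((1, 0)) = 0
Stationarity residual: grad f(x) + sum_i lambda_i a_i = (0, 0)
  -> stationarity OK
Primal feasibility (all g_i <= 0): OK
Dual feasibility (all lambda_i >= 0): FAILS
Complementary slackness (lambda_i * g_i(x) = 0 for all i): OK

Verdict: the first failing condition is dual_feasibility -> dual.

dual


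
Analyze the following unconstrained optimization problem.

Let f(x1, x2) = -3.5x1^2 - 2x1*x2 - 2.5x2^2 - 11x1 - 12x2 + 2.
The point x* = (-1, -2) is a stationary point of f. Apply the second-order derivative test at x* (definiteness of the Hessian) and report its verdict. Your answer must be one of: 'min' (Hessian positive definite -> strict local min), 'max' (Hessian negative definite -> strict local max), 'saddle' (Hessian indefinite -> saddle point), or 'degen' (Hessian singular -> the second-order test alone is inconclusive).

Compute the Hessian H = grad^2 f:
  H = [[-7, -2], [-2, -5]]
Verify stationarity: grad f(x*) = H x* + g = (0, 0).
Eigenvalues of H: -8.2361, -3.7639.
Both eigenvalues < 0, so H is negative definite -> x* is a strict local max.

max


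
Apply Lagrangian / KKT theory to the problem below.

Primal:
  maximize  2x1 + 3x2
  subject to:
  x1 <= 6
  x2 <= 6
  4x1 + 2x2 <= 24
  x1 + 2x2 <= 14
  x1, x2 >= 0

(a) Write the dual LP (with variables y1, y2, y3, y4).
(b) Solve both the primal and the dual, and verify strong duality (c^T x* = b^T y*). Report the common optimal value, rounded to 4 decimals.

The standard primal-dual pair for 'max c^T x s.t. A x <= b, x >= 0' is:
  Dual:  min b^T y  s.t.  A^T y >= c,  y >= 0.

So the dual LP is:
  minimize  6y1 + 6y2 + 24y3 + 14y4
  subject to:
    y1 + 4y3 + y4 >= 2
    y2 + 2y3 + 2y4 >= 3
    y1, y2, y3, y4 >= 0

Solving the primal: x* = (3.3333, 5.3333).
  primal value c^T x* = 22.6667.
Solving the dual: y* = (0, 0, 0.1667, 1.3333).
  dual value b^T y* = 22.6667.
Strong duality: c^T x* = b^T y*. Confirmed.

22.6667


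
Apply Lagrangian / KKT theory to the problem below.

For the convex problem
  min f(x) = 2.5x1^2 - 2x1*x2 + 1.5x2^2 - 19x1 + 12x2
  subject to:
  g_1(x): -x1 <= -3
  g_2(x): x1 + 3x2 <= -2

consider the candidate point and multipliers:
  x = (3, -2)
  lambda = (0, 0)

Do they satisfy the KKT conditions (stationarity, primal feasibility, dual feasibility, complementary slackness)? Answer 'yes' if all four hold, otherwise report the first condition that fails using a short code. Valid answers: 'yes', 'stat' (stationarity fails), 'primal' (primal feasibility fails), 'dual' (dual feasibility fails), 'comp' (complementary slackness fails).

Gradient of f: grad f(x) = Q x + c = (0, 0)
Constraint values g_i(x) = a_i^T x - b_i:
  g_1((3, -2)) = 0
  g_2((3, -2)) = -1
Stationarity residual: grad f(x) + sum_i lambda_i a_i = (0, 0)
  -> stationarity OK
Primal feasibility (all g_i <= 0): OK
Dual feasibility (all lambda_i >= 0): OK
Complementary slackness (lambda_i * g_i(x) = 0 for all i): OK

Verdict: yes, KKT holds.

yes
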